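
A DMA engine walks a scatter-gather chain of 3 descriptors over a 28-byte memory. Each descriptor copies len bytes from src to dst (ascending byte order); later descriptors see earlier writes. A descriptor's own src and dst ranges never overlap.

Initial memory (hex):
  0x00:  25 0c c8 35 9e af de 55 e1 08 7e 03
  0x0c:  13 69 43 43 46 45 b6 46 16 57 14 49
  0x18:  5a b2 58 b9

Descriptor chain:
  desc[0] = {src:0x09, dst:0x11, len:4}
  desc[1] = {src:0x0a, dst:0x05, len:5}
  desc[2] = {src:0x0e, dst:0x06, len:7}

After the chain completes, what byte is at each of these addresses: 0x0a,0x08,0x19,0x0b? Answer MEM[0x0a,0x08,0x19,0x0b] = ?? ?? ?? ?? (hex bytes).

MEM[0x0a,0x08,0x19,0x0b] = 7e 46 b2 03

[0] 0x09->0x11 len=4 : 08 7e 03 13
[1] 0x0a->0x05 len=5 : 7e 03 13 69 43
[2] 0x0e->0x06 len=7 : 43 43 46 08 7e 03 13
query mem[0x0a]=0x7e, mem[0x08]=0x46, mem[0x19]=0xb2, mem[0x0b]=0x03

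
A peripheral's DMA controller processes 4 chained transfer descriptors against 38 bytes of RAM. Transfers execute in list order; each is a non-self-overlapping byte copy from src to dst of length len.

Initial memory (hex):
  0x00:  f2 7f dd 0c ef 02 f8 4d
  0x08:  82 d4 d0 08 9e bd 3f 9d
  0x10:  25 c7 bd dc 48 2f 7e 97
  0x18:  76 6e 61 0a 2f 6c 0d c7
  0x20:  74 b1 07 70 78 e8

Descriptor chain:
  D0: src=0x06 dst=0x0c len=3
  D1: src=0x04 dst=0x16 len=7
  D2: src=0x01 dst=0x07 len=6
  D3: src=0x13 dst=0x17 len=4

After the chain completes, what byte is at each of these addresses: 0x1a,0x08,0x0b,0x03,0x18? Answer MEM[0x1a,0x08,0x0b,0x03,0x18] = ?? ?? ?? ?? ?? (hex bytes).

[0] 0x06->0x0c len=3 : f8 4d 82
[1] 0x04->0x16 len=7 : ef 02 f8 4d 82 d4 d0
[2] 0x01->0x07 len=6 : 7f dd 0c ef 02 f8
[3] 0x13->0x17 len=4 : dc 48 2f ef
query mem[0x1a]=0xef, mem[0x08]=0xdd, mem[0x0b]=0x02, mem[0x03]=0x0c, mem[0x18]=0x48

MEM[0x1a,0x08,0x0b,0x03,0x18] = ef dd 02 0c 48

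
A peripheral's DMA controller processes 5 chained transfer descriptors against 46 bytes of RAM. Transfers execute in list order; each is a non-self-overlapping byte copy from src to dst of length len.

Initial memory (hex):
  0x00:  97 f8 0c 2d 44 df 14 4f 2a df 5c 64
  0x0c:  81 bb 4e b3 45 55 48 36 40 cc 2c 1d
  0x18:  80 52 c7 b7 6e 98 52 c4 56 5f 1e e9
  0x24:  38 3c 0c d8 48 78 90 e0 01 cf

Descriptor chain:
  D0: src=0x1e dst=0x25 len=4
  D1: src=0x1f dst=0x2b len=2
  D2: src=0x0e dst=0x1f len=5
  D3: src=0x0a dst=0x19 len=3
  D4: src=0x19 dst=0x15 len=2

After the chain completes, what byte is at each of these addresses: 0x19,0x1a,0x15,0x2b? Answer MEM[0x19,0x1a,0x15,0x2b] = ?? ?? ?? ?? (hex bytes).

MEM[0x19,0x1a,0x15,0x2b] = 5c 64 5c c4

[0] 0x1e->0x25 len=4 : 52 c4 56 5f
[1] 0x1f->0x2b len=2 : c4 56
[2] 0x0e->0x1f len=5 : 4e b3 45 55 48
[3] 0x0a->0x19 len=3 : 5c 64 81
[4] 0x19->0x15 len=2 : 5c 64
query mem[0x19]=0x5c, mem[0x1a]=0x64, mem[0x15]=0x5c, mem[0x2b]=0xc4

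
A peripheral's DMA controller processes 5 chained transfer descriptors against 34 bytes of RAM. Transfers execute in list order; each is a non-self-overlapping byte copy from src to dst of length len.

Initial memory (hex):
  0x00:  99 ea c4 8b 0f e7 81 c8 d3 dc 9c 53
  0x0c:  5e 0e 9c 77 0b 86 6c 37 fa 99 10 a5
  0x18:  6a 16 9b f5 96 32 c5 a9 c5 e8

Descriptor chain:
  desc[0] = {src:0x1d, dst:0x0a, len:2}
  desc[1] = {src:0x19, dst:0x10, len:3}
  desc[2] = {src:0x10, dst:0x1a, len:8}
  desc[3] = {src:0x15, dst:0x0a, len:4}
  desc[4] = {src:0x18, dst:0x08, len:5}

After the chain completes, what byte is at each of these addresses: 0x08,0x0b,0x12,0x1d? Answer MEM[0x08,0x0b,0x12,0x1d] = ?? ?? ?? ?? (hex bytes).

[0] 0x1d->0x0a len=2 : 32 c5
[1] 0x19->0x10 len=3 : 16 9b f5
[2] 0x10->0x1a len=8 : 16 9b f5 37 fa 99 10 a5
[3] 0x15->0x0a len=4 : 99 10 a5 6a
[4] 0x18->0x08 len=5 : 6a 16 16 9b f5
query mem[0x08]=0x6a, mem[0x0b]=0x9b, mem[0x12]=0xf5, mem[0x1d]=0x37

MEM[0x08,0x0b,0x12,0x1d] = 6a 9b f5 37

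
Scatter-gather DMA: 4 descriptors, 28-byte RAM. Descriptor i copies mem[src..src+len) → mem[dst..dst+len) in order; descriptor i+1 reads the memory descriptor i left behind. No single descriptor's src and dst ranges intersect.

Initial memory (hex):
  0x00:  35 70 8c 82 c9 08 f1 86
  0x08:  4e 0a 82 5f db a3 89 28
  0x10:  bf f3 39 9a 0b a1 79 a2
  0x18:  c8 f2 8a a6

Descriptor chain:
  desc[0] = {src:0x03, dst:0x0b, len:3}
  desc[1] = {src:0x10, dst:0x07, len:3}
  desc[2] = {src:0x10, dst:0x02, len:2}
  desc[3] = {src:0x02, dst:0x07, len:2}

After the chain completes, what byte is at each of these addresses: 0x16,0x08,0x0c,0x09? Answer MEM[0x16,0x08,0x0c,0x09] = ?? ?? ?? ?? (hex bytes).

  after D0: wrote 3B at 0x0b = 82c908
  after D1: wrote 3B at 0x07 = bff339
  after D2: wrote 2B at 0x02 = bff3
  after D3: wrote 2B at 0x07 = bff3
query mem[0x16]=0x79, mem[0x08]=0xf3, mem[0x0c]=0xc9, mem[0x09]=0x39

MEM[0x16,0x08,0x0c,0x09] = 79 f3 c9 39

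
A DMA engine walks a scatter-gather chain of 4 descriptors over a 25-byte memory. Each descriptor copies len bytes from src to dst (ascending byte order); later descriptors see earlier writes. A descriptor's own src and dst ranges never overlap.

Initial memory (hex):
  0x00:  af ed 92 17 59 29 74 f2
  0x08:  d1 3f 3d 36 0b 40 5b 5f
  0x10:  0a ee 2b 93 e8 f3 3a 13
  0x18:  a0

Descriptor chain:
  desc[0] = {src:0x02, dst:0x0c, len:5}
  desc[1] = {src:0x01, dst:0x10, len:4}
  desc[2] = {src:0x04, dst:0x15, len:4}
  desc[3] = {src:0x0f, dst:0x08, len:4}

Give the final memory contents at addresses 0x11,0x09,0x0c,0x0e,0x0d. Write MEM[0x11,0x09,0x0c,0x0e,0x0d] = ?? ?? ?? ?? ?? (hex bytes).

D0: mem[0x0c..0x10] <- [92 17 59 29 74]
D1: mem[0x10..0x13] <- [ed 92 17 59]
D2: mem[0x15..0x18] <- [59 29 74 f2]
D3: mem[0x08..0x0b] <- [29 ed 92 17]
query mem[0x11]=0x92, mem[0x09]=0xed, mem[0x0c]=0x92, mem[0x0e]=0x59, mem[0x0d]=0x17

MEM[0x11,0x09,0x0c,0x0e,0x0d] = 92 ed 92 59 17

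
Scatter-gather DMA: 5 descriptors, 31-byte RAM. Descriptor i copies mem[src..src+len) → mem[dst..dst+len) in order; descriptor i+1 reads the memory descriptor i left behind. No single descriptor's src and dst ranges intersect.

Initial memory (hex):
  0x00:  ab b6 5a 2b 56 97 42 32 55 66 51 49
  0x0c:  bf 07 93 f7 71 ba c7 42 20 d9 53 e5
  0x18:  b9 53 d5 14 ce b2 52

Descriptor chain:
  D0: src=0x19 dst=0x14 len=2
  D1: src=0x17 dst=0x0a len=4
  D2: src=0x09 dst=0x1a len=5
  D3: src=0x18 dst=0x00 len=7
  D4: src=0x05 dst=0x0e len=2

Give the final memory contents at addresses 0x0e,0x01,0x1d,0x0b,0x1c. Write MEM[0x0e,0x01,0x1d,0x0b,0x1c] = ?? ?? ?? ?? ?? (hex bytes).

MEM[0x0e,0x01,0x1d,0x0b,0x1c] = 53 53 53 b9 b9

  after D0: wrote 2B at 0x14 = 53d5
  after D1: wrote 4B at 0x0a = e5b953d5
  after D2: wrote 5B at 0x1a = 66e5b953d5
  after D3: wrote 7B at 0x00 = b95366e5b953d5
  after D4: wrote 2B at 0x0e = 53d5
query mem[0x0e]=0x53, mem[0x01]=0x53, mem[0x1d]=0x53, mem[0x0b]=0xb9, mem[0x1c]=0xb9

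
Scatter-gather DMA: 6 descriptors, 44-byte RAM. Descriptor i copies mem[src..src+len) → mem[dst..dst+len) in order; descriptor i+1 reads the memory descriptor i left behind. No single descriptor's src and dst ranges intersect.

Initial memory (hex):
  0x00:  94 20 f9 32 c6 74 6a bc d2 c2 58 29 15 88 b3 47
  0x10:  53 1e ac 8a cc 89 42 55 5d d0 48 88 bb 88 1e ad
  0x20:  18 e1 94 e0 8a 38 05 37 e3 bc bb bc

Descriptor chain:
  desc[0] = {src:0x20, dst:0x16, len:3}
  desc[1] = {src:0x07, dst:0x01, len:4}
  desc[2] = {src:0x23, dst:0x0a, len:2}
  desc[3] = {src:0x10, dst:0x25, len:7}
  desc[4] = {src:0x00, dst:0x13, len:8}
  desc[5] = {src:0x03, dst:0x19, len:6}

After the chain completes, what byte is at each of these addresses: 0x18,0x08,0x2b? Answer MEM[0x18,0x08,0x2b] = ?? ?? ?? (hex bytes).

MEM[0x18,0x08,0x2b] = 74 d2 18

[0] 0x20->0x16 len=3 : 18 e1 94
[1] 0x07->0x01 len=4 : bc d2 c2 58
[2] 0x23->0x0a len=2 : e0 8a
[3] 0x10->0x25 len=7 : 53 1e ac 8a cc 89 18
[4] 0x00->0x13 len=8 : 94 bc d2 c2 58 74 6a bc
[5] 0x03->0x19 len=6 : c2 58 74 6a bc d2
query mem[0x18]=0x74, mem[0x08]=0xd2, mem[0x2b]=0x18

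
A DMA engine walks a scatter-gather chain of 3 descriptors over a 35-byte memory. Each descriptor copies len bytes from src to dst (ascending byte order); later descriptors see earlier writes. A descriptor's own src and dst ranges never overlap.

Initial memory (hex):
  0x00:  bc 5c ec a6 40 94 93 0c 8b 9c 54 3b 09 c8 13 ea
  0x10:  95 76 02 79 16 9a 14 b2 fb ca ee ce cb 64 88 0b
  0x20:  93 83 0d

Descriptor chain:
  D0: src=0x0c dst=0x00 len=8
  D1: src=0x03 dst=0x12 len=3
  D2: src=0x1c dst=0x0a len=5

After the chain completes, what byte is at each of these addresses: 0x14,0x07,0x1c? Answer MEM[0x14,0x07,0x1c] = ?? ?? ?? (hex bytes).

[0] 0x0c->0x00 len=8 : 09 c8 13 ea 95 76 02 79
[1] 0x03->0x12 len=3 : ea 95 76
[2] 0x1c->0x0a len=5 : cb 64 88 0b 93
query mem[0x14]=0x76, mem[0x07]=0x79, mem[0x1c]=0xcb

MEM[0x14,0x07,0x1c] = 76 79 cb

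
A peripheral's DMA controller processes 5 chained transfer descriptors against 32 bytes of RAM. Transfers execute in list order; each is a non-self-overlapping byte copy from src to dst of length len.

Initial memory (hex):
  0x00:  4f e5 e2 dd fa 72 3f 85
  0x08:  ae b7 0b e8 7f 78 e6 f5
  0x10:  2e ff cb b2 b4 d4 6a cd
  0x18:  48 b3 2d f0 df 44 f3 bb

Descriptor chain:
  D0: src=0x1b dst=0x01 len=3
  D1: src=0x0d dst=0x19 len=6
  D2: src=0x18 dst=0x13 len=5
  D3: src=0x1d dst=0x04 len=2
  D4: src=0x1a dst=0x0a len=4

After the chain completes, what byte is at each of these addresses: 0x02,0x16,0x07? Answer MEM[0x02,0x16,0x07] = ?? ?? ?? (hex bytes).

  after D0: wrote 3B at 0x01 = f0df44
  after D1: wrote 6B at 0x19 = 78e6f52effcb
  after D2: wrote 5B at 0x13 = 4878e6f52e
  after D3: wrote 2B at 0x04 = ffcb
  after D4: wrote 4B at 0x0a = e6f52eff
query mem[0x02]=0xdf, mem[0x16]=0xf5, mem[0x07]=0x85

MEM[0x02,0x16,0x07] = df f5 85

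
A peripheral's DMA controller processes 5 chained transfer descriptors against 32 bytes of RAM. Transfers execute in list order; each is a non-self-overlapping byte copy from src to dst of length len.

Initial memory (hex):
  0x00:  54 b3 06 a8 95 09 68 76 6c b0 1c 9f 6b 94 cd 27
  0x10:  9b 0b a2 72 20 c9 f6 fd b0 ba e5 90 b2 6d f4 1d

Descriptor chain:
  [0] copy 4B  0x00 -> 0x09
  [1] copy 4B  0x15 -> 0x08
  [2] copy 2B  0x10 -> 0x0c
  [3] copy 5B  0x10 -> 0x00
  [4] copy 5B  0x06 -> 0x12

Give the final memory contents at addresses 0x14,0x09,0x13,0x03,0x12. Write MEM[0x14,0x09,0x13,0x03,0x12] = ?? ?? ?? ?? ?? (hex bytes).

MEM[0x14,0x09,0x13,0x03,0x12] = c9 f6 76 72 68

#0 dst[0x09+4] := {0x54,0xb3,0x06,0xa8}
#1 dst[0x08+4] := {0xc9,0xf6,0xfd,0xb0}
#2 dst[0x0c+2] := {0x9b,0x0b}
#3 dst[0x00+5] := {0x9b,0x0b,0xa2,0x72,0x20}
#4 dst[0x12+5] := {0x68,0x76,0xc9,0xf6,0xfd}
query mem[0x14]=0xc9, mem[0x09]=0xf6, mem[0x13]=0x76, mem[0x03]=0x72, mem[0x12]=0x68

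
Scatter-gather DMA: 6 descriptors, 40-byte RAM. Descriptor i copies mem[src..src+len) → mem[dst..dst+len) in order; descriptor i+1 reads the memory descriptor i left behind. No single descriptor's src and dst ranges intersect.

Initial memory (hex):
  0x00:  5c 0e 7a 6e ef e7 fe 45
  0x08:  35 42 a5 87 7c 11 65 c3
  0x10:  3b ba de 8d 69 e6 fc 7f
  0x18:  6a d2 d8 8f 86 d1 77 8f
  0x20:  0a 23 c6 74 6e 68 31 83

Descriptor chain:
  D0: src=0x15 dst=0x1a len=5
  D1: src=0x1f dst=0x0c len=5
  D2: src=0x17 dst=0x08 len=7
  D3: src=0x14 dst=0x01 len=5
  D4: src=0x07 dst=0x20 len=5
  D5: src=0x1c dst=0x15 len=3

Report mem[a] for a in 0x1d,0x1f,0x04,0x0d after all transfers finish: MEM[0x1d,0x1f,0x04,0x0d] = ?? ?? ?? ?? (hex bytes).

[0] 0x15->0x1a len=5 : e6 fc 7f 6a d2
[1] 0x1f->0x0c len=5 : 8f 0a 23 c6 74
[2] 0x17->0x08 len=7 : 7f 6a d2 e6 fc 7f 6a
[3] 0x14->0x01 len=5 : 69 e6 fc 7f 6a
[4] 0x07->0x20 len=5 : 45 7f 6a d2 e6
[5] 0x1c->0x15 len=3 : 7f 6a d2
query mem[0x1d]=0x6a, mem[0x1f]=0x8f, mem[0x04]=0x7f, mem[0x0d]=0x7f

MEM[0x1d,0x1f,0x04,0x0d] = 6a 8f 7f 7f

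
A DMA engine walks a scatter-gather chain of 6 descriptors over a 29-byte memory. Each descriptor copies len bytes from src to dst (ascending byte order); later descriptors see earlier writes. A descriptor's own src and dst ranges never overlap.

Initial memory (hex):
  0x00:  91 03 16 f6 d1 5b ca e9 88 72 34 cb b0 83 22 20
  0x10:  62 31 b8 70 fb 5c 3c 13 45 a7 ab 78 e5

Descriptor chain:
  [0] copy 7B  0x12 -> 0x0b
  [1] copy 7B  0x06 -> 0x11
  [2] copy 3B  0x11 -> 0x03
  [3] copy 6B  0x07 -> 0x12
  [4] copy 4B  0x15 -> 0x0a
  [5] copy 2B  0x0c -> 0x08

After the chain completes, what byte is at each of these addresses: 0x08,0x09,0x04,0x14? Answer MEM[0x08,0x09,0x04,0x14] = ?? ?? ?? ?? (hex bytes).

MEM[0x08,0x09,0x04,0x14] = 70 45 e9 72

[0] 0x12->0x0b len=7 : b8 70 fb 5c 3c 13 45
[1] 0x06->0x11 len=7 : ca e9 88 72 34 b8 70
[2] 0x11->0x03 len=3 : ca e9 88
[3] 0x07->0x12 len=6 : e9 88 72 34 b8 70
[4] 0x15->0x0a len=4 : 34 b8 70 45
[5] 0x0c->0x08 len=2 : 70 45
query mem[0x08]=0x70, mem[0x09]=0x45, mem[0x04]=0xe9, mem[0x14]=0x72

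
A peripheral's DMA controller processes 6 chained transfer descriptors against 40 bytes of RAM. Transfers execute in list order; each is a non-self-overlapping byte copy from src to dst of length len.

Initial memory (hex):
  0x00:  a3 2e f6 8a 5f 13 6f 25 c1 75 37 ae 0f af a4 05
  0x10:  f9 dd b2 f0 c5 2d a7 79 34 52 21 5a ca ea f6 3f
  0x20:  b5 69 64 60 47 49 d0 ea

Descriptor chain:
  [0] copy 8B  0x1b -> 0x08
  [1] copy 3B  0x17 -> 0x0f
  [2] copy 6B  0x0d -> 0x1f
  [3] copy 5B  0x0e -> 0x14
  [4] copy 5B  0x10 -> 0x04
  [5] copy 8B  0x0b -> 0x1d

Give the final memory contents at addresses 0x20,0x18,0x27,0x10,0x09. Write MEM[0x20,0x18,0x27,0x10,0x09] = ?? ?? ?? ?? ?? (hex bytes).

MEM[0x20,0x18,0x27,0x10,0x09] = 69 b2 ea 34 ca

D0: mem[0x08..0x0f] <- [5a ca ea f6 3f b5 69 64]
D1: mem[0x0f..0x11] <- [79 34 52]
D2: mem[0x1f..0x24] <- [b5 69 79 34 52 b2]
D3: mem[0x14..0x18] <- [69 79 34 52 b2]
D4: mem[0x04..0x08] <- [34 52 b2 f0 69]
D5: mem[0x1d..0x24] <- [f6 3f b5 69 79 34 52 b2]
query mem[0x20]=0x69, mem[0x18]=0xb2, mem[0x27]=0xea, mem[0x10]=0x34, mem[0x09]=0xca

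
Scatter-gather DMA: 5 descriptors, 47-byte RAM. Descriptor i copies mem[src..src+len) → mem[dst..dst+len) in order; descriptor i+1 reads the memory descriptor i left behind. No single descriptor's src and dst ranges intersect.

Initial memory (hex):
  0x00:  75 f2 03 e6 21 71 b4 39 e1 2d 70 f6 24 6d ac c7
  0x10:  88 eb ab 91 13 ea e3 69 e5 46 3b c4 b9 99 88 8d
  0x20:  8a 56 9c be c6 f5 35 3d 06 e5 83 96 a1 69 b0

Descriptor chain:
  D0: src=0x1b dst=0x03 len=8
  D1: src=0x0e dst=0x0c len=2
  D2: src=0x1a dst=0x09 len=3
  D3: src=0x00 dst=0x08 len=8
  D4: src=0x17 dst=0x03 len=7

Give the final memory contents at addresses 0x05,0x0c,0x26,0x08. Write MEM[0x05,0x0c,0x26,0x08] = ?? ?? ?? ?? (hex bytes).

[0] 0x1b->0x03 len=8 : c4 b9 99 88 8d 8a 56 9c
[1] 0x0e->0x0c len=2 : ac c7
[2] 0x1a->0x09 len=3 : 3b c4 b9
[3] 0x00->0x08 len=8 : 75 f2 03 c4 b9 99 88 8d
[4] 0x17->0x03 len=7 : 69 e5 46 3b c4 b9 99
query mem[0x05]=0x46, mem[0x0c]=0xb9, mem[0x26]=0x35, mem[0x08]=0xb9

MEM[0x05,0x0c,0x26,0x08] = 46 b9 35 b9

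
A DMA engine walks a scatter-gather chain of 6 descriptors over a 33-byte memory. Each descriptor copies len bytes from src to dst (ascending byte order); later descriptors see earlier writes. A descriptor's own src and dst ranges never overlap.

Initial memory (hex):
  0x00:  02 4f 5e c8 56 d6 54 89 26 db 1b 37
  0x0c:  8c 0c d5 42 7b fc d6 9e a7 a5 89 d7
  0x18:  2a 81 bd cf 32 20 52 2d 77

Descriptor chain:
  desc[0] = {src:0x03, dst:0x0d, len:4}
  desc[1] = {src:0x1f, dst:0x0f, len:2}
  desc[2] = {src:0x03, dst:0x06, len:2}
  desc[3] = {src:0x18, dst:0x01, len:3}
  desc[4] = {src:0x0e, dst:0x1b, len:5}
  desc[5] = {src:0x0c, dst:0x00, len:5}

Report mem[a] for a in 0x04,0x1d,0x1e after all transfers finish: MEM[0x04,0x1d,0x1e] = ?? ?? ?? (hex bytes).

MEM[0x04,0x1d,0x1e] = 77 77 fc

#0 dst[0x0d+4] := {0xc8,0x56,0xd6,0x54}
#1 dst[0x0f+2] := {0x2d,0x77}
#2 dst[0x06+2] := {0xc8,0x56}
#3 dst[0x01+3] := {0x2a,0x81,0xbd}
#4 dst[0x1b+5] := {0x56,0x2d,0x77,0xfc,0xd6}
#5 dst[0x00+5] := {0x8c,0xc8,0x56,0x2d,0x77}
query mem[0x04]=0x77, mem[0x1d]=0x77, mem[0x1e]=0xfc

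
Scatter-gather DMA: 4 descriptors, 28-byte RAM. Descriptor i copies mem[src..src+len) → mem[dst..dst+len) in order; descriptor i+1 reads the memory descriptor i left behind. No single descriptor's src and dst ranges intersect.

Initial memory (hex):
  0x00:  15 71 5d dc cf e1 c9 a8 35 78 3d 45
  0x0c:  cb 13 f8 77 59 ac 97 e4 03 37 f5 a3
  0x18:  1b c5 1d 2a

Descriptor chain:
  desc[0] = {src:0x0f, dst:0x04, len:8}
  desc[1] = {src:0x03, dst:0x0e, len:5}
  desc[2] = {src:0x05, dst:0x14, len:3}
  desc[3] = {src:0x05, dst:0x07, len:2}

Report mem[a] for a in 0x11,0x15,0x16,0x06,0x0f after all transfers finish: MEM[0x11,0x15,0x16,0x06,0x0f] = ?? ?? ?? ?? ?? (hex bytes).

MEM[0x11,0x15,0x16,0x06,0x0f] = ac ac 97 ac 77

D0: mem[0x04..0x0b] <- [77 59 ac 97 e4 03 37 f5]
D1: mem[0x0e..0x12] <- [dc 77 59 ac 97]
D2: mem[0x14..0x16] <- [59 ac 97]
D3: mem[0x07..0x08] <- [59 ac]
query mem[0x11]=0xac, mem[0x15]=0xac, mem[0x16]=0x97, mem[0x06]=0xac, mem[0x0f]=0x77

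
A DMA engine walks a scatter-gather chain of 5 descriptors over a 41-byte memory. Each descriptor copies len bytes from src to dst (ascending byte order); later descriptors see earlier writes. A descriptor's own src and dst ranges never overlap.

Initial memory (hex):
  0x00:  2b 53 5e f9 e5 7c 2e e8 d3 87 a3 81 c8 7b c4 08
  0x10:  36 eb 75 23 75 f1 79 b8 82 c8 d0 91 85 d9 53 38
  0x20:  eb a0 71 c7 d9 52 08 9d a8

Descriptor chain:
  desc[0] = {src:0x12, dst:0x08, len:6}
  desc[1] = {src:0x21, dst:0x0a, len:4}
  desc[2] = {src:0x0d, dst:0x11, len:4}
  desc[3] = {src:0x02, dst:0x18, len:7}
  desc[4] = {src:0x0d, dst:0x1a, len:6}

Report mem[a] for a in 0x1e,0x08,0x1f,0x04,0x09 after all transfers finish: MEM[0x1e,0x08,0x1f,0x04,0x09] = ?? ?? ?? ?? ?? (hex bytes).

#0 dst[0x08+6] := {0x75,0x23,0x75,0xf1,0x79,0xb8}
#1 dst[0x0a+4] := {0xa0,0x71,0xc7,0xd9}
#2 dst[0x11+4] := {0xd9,0xc4,0x08,0x36}
#3 dst[0x18+7] := {0x5e,0xf9,0xe5,0x7c,0x2e,0xe8,0x75}
#4 dst[0x1a+6] := {0xd9,0xc4,0x08,0x36,0xd9,0xc4}
query mem[0x1e]=0xd9, mem[0x08]=0x75, mem[0x1f]=0xc4, mem[0x04]=0xe5, mem[0x09]=0x23

MEM[0x1e,0x08,0x1f,0x04,0x09] = d9 75 c4 e5 23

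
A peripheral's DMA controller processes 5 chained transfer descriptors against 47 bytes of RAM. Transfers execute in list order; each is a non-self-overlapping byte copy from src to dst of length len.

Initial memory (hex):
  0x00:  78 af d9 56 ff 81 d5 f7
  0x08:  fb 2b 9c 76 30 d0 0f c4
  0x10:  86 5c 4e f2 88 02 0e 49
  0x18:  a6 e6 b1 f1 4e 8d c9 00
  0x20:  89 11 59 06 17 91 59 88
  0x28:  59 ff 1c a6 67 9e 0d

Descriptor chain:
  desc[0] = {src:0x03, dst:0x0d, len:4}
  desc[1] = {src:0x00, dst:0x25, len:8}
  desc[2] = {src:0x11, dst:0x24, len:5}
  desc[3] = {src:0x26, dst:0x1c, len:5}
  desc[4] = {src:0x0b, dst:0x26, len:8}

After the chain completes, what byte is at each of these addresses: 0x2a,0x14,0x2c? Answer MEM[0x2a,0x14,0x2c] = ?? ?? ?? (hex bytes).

MEM[0x2a,0x14,0x2c] = 81 88 5c

D0: mem[0x0d..0x10] <- [56 ff 81 d5]
D1: mem[0x25..0x2c] <- [78 af d9 56 ff 81 d5 f7]
D2: mem[0x24..0x28] <- [5c 4e f2 88 02]
D3: mem[0x1c..0x20] <- [f2 88 02 ff 81]
D4: mem[0x26..0x2d] <- [76 30 56 ff 81 d5 5c 4e]
query mem[0x2a]=0x81, mem[0x14]=0x88, mem[0x2c]=0x5c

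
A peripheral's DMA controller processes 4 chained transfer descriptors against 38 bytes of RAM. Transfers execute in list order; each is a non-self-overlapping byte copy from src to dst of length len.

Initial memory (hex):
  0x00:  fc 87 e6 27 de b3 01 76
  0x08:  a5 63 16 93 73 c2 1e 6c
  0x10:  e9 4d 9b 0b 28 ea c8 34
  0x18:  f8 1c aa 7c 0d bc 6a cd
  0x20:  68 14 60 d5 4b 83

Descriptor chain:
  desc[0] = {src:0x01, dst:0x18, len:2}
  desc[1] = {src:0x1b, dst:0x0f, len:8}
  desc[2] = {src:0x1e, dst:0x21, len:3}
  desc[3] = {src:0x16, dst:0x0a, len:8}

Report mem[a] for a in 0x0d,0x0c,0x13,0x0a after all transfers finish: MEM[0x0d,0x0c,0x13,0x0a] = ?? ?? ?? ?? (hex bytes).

[0] 0x01->0x18 len=2 : 87 e6
[1] 0x1b->0x0f len=8 : 7c 0d bc 6a cd 68 14 60
[2] 0x1e->0x21 len=3 : 6a cd 68
[3] 0x16->0x0a len=8 : 60 34 87 e6 aa 7c 0d bc
query mem[0x0d]=0xe6, mem[0x0c]=0x87, mem[0x13]=0xcd, mem[0x0a]=0x60

MEM[0x0d,0x0c,0x13,0x0a] = e6 87 cd 60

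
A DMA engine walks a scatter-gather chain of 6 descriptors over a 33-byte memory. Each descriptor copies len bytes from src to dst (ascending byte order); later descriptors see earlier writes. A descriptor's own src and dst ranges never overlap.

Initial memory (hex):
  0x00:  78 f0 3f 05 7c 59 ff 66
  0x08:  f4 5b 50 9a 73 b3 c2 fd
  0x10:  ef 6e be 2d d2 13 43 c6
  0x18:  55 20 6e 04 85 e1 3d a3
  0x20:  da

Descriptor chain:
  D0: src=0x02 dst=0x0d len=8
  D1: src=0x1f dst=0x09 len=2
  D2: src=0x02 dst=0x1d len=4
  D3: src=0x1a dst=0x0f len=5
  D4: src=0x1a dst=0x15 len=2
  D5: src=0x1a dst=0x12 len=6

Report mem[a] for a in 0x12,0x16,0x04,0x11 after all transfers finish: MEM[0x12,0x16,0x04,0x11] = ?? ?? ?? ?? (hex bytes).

D0: mem[0x0d..0x14] <- [3f 05 7c 59 ff 66 f4 5b]
D1: mem[0x09..0x0a] <- [a3 da]
D2: mem[0x1d..0x20] <- [3f 05 7c 59]
D3: mem[0x0f..0x13] <- [6e 04 85 3f 05]
D4: mem[0x15..0x16] <- [6e 04]
D5: mem[0x12..0x17] <- [6e 04 85 3f 05 7c]
query mem[0x12]=0x6e, mem[0x16]=0x05, mem[0x04]=0x7c, mem[0x11]=0x85

MEM[0x12,0x16,0x04,0x11] = 6e 05 7c 85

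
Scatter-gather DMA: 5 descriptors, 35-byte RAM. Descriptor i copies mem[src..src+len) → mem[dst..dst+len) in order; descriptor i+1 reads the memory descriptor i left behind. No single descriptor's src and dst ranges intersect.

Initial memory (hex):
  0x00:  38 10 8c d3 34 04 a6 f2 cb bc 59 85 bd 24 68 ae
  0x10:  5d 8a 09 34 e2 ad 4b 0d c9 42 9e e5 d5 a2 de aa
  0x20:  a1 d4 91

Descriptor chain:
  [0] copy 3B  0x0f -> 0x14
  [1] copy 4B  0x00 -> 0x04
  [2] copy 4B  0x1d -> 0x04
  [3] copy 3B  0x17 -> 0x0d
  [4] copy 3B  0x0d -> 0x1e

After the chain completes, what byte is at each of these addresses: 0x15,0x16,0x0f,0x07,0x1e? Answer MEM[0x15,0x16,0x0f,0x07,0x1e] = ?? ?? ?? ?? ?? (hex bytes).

#0 dst[0x14+3] := {0xae,0x5d,0x8a}
#1 dst[0x04+4] := {0x38,0x10,0x8c,0xd3}
#2 dst[0x04+4] := {0xa2,0xde,0xaa,0xa1}
#3 dst[0x0d+3] := {0x0d,0xc9,0x42}
#4 dst[0x1e+3] := {0x0d,0xc9,0x42}
query mem[0x15]=0x5d, mem[0x16]=0x8a, mem[0x0f]=0x42, mem[0x07]=0xa1, mem[0x1e]=0x0d

MEM[0x15,0x16,0x0f,0x07,0x1e] = 5d 8a 42 a1 0d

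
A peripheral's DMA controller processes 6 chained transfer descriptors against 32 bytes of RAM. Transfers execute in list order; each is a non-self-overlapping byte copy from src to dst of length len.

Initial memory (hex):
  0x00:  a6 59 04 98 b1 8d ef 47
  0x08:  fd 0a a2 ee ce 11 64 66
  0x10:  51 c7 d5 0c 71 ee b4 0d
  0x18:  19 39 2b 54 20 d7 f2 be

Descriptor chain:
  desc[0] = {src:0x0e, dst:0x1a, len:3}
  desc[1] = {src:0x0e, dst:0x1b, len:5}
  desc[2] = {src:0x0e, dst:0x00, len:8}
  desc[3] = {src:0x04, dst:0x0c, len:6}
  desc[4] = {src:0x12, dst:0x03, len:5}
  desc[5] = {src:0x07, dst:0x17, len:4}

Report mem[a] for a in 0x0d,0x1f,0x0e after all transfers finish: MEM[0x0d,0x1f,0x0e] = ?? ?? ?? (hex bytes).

MEM[0x0d,0x1f,0x0e] = 0c d5 71

  after D0: wrote 3B at 0x1a = 646651
  after D1: wrote 5B at 0x1b = 646651c7d5
  after D2: wrote 8B at 0x00 = 646651c7d50c71ee
  after D3: wrote 6B at 0x0c = d50c71eefd0a
  after D4: wrote 5B at 0x03 = d50c71eeb4
  after D5: wrote 4B at 0x17 = b4fd0aa2
query mem[0x0d]=0x0c, mem[0x1f]=0xd5, mem[0x0e]=0x71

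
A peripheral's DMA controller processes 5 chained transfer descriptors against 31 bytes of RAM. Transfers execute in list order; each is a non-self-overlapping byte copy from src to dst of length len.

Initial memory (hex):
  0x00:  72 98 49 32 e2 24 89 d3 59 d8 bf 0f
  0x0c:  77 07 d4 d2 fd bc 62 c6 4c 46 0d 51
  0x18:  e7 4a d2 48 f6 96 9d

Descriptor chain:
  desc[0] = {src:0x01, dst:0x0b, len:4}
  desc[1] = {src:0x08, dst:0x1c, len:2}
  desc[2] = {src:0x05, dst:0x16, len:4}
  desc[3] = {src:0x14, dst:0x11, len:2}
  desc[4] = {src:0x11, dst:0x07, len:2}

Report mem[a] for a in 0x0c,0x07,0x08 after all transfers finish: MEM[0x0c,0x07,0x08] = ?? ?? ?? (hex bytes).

[0] 0x01->0x0b len=4 : 98 49 32 e2
[1] 0x08->0x1c len=2 : 59 d8
[2] 0x05->0x16 len=4 : 24 89 d3 59
[3] 0x14->0x11 len=2 : 4c 46
[4] 0x11->0x07 len=2 : 4c 46
query mem[0x0c]=0x49, mem[0x07]=0x4c, mem[0x08]=0x46

MEM[0x0c,0x07,0x08] = 49 4c 46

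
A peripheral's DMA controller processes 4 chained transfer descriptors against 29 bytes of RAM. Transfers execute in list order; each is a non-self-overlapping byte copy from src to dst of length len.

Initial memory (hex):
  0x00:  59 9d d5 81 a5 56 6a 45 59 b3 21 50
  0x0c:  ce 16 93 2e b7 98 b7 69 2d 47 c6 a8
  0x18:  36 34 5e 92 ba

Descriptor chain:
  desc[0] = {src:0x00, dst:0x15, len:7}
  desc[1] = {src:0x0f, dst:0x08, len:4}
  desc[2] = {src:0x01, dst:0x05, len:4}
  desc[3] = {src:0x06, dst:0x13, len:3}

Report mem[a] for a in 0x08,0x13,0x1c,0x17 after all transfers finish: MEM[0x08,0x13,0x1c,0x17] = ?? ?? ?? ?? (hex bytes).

MEM[0x08,0x13,0x1c,0x17] = a5 d5 ba d5

[0] 0x00->0x15 len=7 : 59 9d d5 81 a5 56 6a
[1] 0x0f->0x08 len=4 : 2e b7 98 b7
[2] 0x01->0x05 len=4 : 9d d5 81 a5
[3] 0x06->0x13 len=3 : d5 81 a5
query mem[0x08]=0xa5, mem[0x13]=0xd5, mem[0x1c]=0xba, mem[0x17]=0xd5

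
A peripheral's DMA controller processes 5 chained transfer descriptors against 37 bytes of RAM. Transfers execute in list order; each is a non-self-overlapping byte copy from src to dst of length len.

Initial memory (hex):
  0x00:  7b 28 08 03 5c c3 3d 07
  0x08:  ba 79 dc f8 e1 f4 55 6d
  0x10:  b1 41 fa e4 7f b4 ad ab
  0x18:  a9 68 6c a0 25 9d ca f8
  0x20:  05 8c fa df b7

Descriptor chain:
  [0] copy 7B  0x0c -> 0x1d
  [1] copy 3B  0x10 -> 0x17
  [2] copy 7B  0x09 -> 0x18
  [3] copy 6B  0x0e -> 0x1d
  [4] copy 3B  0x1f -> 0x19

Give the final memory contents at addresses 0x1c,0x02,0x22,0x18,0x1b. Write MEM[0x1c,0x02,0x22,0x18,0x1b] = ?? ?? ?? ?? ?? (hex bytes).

  after D0: wrote 7B at 0x1d = e1f4556db141fa
  after D1: wrote 3B at 0x17 = b141fa
  after D2: wrote 7B at 0x18 = 79dcf8e1f4556d
  after D3: wrote 6B at 0x1d = 556db141fae4
  after D4: wrote 3B at 0x19 = b141fa
query mem[0x1c]=0xf4, mem[0x02]=0x08, mem[0x22]=0xe4, mem[0x18]=0x79, mem[0x1b]=0xfa

MEM[0x1c,0x02,0x22,0x18,0x1b] = f4 08 e4 79 fa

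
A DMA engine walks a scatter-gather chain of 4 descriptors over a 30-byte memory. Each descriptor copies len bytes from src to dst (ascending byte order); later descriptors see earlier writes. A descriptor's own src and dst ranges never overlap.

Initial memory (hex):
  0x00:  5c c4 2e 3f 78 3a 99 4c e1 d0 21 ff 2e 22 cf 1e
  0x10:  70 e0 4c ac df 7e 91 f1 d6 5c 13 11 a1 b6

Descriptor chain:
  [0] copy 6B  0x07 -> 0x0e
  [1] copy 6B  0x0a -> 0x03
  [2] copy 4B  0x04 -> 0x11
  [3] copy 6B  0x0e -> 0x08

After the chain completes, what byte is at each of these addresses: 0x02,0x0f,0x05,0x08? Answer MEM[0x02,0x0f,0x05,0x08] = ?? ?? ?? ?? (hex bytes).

#0 dst[0x0e+6] := {0x4c,0xe1,0xd0,0x21,0xff,0x2e}
#1 dst[0x03+6] := {0x21,0xff,0x2e,0x22,0x4c,0xe1}
#2 dst[0x11+4] := {0xff,0x2e,0x22,0x4c}
#3 dst[0x08+6] := {0x4c,0xe1,0xd0,0xff,0x2e,0x22}
query mem[0x02]=0x2e, mem[0x0f]=0xe1, mem[0x05]=0x2e, mem[0x08]=0x4c

MEM[0x02,0x0f,0x05,0x08] = 2e e1 2e 4c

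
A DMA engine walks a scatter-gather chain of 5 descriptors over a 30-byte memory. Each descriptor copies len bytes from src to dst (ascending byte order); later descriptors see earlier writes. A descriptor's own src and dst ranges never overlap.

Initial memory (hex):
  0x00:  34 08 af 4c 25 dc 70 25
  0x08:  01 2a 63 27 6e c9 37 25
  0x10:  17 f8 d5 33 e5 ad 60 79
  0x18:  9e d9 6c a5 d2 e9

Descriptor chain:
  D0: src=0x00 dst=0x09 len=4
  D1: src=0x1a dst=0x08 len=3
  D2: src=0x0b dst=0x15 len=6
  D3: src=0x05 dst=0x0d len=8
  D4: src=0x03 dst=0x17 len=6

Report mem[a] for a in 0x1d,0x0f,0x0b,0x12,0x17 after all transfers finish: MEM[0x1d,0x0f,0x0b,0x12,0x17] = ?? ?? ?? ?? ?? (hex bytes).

#0 dst[0x09+4] := {0x34,0x08,0xaf,0x4c}
#1 dst[0x08+3] := {0x6c,0xa5,0xd2}
#2 dst[0x15+6] := {0xaf,0x4c,0xc9,0x37,0x25,0x17}
#3 dst[0x0d+8] := {0xdc,0x70,0x25,0x6c,0xa5,0xd2,0xaf,0x4c}
#4 dst[0x17+6] := {0x4c,0x25,0xdc,0x70,0x25,0x6c}
query mem[0x1d]=0xe9, mem[0x0f]=0x25, mem[0x0b]=0xaf, mem[0x12]=0xd2, mem[0x17]=0x4c

MEM[0x1d,0x0f,0x0b,0x12,0x17] = e9 25 af d2 4c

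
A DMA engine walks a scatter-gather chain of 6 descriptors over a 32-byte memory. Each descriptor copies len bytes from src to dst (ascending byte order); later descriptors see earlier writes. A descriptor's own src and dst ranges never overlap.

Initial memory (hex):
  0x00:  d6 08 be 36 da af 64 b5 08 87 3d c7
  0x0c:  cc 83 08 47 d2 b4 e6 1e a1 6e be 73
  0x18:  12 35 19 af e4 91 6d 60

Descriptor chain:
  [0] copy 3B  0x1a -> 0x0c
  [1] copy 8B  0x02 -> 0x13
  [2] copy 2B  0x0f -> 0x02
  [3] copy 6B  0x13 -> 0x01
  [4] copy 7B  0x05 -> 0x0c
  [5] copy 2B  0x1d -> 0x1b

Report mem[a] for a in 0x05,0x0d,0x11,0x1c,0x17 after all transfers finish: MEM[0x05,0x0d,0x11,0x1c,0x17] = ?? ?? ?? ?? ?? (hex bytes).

#0 dst[0x0c+3] := {0x19,0xaf,0xe4}
#1 dst[0x13+8] := {0xbe,0x36,0xda,0xaf,0x64,0xb5,0x08,0x87}
#2 dst[0x02+2] := {0x47,0xd2}
#3 dst[0x01+6] := {0xbe,0x36,0xda,0xaf,0x64,0xb5}
#4 dst[0x0c+7] := {0x64,0xb5,0xb5,0x08,0x87,0x3d,0xc7}
#5 dst[0x1b+2] := {0x91,0x6d}
query mem[0x05]=0x64, mem[0x0d]=0xb5, mem[0x11]=0x3d, mem[0x1c]=0x6d, mem[0x17]=0x64

MEM[0x05,0x0d,0x11,0x1c,0x17] = 64 b5 3d 6d 64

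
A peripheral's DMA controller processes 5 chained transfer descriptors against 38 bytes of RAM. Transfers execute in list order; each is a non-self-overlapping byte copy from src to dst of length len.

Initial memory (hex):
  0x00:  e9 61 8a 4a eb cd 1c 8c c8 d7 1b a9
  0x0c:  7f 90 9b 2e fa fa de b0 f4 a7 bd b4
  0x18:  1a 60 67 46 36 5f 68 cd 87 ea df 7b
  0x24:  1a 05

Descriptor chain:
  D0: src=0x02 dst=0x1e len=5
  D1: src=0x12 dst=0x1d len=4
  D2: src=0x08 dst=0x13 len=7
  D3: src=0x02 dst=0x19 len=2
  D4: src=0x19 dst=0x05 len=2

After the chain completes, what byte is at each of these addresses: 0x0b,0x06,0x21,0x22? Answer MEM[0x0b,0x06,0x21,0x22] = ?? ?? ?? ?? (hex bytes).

#0 dst[0x1e+5] := {0x8a,0x4a,0xeb,0xcd,0x1c}
#1 dst[0x1d+4] := {0xde,0xb0,0xf4,0xa7}
#2 dst[0x13+7] := {0xc8,0xd7,0x1b,0xa9,0x7f,0x90,0x9b}
#3 dst[0x19+2] := {0x8a,0x4a}
#4 dst[0x05+2] := {0x8a,0x4a}
query mem[0x0b]=0xa9, mem[0x06]=0x4a, mem[0x21]=0xcd, mem[0x22]=0x1c

MEM[0x0b,0x06,0x21,0x22] = a9 4a cd 1c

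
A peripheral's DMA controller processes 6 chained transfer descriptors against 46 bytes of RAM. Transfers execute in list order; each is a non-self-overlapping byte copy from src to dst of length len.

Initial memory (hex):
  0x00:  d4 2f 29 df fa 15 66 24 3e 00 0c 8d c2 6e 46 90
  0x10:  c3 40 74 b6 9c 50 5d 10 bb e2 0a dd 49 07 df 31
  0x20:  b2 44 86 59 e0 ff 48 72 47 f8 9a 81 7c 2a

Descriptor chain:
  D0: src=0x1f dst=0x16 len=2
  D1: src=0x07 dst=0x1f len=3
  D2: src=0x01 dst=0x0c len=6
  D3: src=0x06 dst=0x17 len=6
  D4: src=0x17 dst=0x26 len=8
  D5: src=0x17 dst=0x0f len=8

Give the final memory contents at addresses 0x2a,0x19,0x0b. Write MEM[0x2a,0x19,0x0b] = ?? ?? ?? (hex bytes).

MEM[0x2a,0x19,0x0b] = 0c 3e 8d

#0 dst[0x16+2] := {0x31,0xb2}
#1 dst[0x1f+3] := {0x24,0x3e,0x00}
#2 dst[0x0c+6] := {0x2f,0x29,0xdf,0xfa,0x15,0x66}
#3 dst[0x17+6] := {0x66,0x24,0x3e,0x00,0x0c,0x8d}
#4 dst[0x26+8] := {0x66,0x24,0x3e,0x00,0x0c,0x8d,0x07,0xdf}
#5 dst[0x0f+8] := {0x66,0x24,0x3e,0x00,0x0c,0x8d,0x07,0xdf}
query mem[0x2a]=0x0c, mem[0x19]=0x3e, mem[0x0b]=0x8d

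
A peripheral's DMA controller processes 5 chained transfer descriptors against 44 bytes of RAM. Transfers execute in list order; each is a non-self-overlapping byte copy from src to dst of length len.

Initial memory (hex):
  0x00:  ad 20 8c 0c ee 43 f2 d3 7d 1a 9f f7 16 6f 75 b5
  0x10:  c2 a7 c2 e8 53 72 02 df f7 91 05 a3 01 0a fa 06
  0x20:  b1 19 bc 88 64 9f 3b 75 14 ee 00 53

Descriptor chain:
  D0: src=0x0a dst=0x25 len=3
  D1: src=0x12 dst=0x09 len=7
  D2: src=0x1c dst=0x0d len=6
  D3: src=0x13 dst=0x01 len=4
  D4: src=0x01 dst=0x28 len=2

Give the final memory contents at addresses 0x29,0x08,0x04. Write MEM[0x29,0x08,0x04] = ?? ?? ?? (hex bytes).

D0: mem[0x25..0x27] <- [9f f7 16]
D1: mem[0x09..0x0f] <- [c2 e8 53 72 02 df f7]
D2: mem[0x0d..0x12] <- [01 0a fa 06 b1 19]
D3: mem[0x01..0x04] <- [e8 53 72 02]
D4: mem[0x28..0x29] <- [e8 53]
query mem[0x29]=0x53, mem[0x08]=0x7d, mem[0x04]=0x02

MEM[0x29,0x08,0x04] = 53 7d 02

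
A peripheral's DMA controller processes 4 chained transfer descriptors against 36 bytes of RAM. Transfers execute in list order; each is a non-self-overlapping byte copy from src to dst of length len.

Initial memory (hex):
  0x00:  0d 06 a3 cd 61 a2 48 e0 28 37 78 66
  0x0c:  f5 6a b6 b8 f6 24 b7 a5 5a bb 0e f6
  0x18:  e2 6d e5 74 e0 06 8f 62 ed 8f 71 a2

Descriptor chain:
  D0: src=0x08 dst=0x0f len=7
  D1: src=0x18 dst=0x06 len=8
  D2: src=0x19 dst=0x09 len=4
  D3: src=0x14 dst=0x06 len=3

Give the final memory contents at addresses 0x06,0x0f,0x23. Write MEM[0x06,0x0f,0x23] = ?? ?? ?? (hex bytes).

MEM[0x06,0x0f,0x23] = 6a 28 a2

#0 dst[0x0f+7] := {0x28,0x37,0x78,0x66,0xf5,0x6a,0xb6}
#1 dst[0x06+8] := {0xe2,0x6d,0xe5,0x74,0xe0,0x06,0x8f,0x62}
#2 dst[0x09+4] := {0x6d,0xe5,0x74,0xe0}
#3 dst[0x06+3] := {0x6a,0xb6,0x0e}
query mem[0x06]=0x6a, mem[0x0f]=0x28, mem[0x23]=0xa2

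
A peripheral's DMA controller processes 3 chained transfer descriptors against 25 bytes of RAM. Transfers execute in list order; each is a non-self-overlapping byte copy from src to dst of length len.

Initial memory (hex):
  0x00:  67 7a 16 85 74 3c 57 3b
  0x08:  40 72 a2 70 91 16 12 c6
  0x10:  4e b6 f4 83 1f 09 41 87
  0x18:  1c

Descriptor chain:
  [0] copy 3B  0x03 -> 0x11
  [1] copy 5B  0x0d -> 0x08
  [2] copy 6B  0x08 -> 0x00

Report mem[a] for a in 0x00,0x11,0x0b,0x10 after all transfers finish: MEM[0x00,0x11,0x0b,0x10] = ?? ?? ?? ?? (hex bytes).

[0] 0x03->0x11 len=3 : 85 74 3c
[1] 0x0d->0x08 len=5 : 16 12 c6 4e 85
[2] 0x08->0x00 len=6 : 16 12 c6 4e 85 16
query mem[0x00]=0x16, mem[0x11]=0x85, mem[0x0b]=0x4e, mem[0x10]=0x4e

MEM[0x00,0x11,0x0b,0x10] = 16 85 4e 4e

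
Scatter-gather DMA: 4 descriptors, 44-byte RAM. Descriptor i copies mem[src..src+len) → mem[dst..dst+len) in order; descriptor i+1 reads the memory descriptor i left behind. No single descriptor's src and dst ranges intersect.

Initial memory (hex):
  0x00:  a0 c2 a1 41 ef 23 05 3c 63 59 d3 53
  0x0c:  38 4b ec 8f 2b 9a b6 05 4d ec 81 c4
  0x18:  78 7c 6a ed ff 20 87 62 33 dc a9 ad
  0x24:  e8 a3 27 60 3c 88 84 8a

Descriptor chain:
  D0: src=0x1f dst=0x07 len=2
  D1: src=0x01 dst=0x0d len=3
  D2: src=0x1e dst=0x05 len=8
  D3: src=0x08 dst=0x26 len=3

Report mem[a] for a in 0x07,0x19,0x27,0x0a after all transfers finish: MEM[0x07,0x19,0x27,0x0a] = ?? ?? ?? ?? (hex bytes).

#0 dst[0x07+2] := {0x62,0x33}
#1 dst[0x0d+3] := {0xc2,0xa1,0x41}
#2 dst[0x05+8] := {0x87,0x62,0x33,0xdc,0xa9,0xad,0xe8,0xa3}
#3 dst[0x26+3] := {0xdc,0xa9,0xad}
query mem[0x07]=0x33, mem[0x19]=0x7c, mem[0x27]=0xa9, mem[0x0a]=0xad

MEM[0x07,0x19,0x27,0x0a] = 33 7c a9 ad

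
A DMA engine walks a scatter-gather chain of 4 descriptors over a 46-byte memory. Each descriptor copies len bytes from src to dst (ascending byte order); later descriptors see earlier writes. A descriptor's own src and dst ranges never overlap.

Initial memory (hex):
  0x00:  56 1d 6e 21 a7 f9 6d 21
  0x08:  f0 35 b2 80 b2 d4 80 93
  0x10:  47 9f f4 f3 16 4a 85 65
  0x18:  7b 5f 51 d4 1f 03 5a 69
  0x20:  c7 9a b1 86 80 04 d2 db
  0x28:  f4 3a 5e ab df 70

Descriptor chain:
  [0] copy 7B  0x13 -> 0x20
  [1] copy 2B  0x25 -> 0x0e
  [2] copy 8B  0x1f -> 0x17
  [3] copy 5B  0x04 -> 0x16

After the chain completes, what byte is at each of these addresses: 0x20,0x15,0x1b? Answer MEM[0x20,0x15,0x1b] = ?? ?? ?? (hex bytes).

[0] 0x13->0x20 len=7 : f3 16 4a 85 65 7b 5f
[1] 0x25->0x0e len=2 : 7b 5f
[2] 0x1f->0x17 len=8 : 69 f3 16 4a 85 65 7b 5f
[3] 0x04->0x16 len=5 : a7 f9 6d 21 f0
query mem[0x20]=0xf3, mem[0x15]=0x4a, mem[0x1b]=0x85

MEM[0x20,0x15,0x1b] = f3 4a 85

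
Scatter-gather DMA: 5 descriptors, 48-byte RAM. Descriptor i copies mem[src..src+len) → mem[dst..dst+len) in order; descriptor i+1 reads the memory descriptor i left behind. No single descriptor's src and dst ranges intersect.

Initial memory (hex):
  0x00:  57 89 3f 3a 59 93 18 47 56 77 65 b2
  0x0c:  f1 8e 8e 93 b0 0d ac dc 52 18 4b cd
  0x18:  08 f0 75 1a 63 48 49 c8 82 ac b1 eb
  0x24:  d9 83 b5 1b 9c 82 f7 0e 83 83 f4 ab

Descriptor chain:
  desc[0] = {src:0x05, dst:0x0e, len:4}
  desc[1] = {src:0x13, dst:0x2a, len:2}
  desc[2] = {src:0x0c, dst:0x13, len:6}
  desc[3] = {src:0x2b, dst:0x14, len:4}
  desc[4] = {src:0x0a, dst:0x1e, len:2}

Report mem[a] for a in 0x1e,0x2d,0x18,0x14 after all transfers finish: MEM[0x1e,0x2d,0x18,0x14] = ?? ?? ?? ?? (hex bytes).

  after D0: wrote 4B at 0x0e = 93184756
  after D1: wrote 2B at 0x2a = dc52
  after D2: wrote 6B at 0x13 = f18e93184756
  after D3: wrote 4B at 0x14 = 528383f4
  after D4: wrote 2B at 0x1e = 65b2
query mem[0x1e]=0x65, mem[0x2d]=0x83, mem[0x18]=0x56, mem[0x14]=0x52

MEM[0x1e,0x2d,0x18,0x14] = 65 83 56 52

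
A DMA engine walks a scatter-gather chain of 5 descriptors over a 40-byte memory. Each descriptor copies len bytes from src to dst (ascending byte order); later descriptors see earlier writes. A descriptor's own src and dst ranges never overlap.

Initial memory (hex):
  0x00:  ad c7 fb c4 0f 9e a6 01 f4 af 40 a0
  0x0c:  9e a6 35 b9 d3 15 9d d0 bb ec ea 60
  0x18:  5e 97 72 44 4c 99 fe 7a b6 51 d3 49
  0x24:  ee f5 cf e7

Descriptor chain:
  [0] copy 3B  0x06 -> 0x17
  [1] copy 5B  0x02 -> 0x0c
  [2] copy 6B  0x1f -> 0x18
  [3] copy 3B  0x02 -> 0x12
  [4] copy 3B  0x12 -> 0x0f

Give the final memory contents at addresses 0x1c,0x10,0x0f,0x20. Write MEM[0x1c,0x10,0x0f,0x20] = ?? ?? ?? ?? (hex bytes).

MEM[0x1c,0x10,0x0f,0x20] = 49 c4 fb b6

#0 dst[0x17+3] := {0xa6,0x01,0xf4}
#1 dst[0x0c+5] := {0xfb,0xc4,0x0f,0x9e,0xa6}
#2 dst[0x18+6] := {0x7a,0xb6,0x51,0xd3,0x49,0xee}
#3 dst[0x12+3] := {0xfb,0xc4,0x0f}
#4 dst[0x0f+3] := {0xfb,0xc4,0x0f}
query mem[0x1c]=0x49, mem[0x10]=0xc4, mem[0x0f]=0xfb, mem[0x20]=0xb6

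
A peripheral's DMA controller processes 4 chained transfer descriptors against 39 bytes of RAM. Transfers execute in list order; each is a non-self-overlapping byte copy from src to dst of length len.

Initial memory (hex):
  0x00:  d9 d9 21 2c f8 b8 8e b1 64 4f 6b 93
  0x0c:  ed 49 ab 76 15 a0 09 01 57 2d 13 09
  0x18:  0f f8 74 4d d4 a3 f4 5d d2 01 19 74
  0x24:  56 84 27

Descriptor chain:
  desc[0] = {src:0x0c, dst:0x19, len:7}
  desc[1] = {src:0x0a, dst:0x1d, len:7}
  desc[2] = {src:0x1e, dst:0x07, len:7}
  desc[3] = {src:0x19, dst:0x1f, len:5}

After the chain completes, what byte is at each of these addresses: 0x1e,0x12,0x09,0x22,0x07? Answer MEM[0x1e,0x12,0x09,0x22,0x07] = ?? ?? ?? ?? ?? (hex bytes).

MEM[0x1e,0x12,0x09,0x22,0x07] = 93 09 49 76 93

  after D0: wrote 7B at 0x19 = ed49ab7615a009
  after D1: wrote 7B at 0x1d = 6b93ed49ab7615
  after D2: wrote 7B at 0x07 = 93ed49ab761556
  after D3: wrote 5B at 0x1f = ed49ab766b
query mem[0x1e]=0x93, mem[0x12]=0x09, mem[0x09]=0x49, mem[0x22]=0x76, mem[0x07]=0x93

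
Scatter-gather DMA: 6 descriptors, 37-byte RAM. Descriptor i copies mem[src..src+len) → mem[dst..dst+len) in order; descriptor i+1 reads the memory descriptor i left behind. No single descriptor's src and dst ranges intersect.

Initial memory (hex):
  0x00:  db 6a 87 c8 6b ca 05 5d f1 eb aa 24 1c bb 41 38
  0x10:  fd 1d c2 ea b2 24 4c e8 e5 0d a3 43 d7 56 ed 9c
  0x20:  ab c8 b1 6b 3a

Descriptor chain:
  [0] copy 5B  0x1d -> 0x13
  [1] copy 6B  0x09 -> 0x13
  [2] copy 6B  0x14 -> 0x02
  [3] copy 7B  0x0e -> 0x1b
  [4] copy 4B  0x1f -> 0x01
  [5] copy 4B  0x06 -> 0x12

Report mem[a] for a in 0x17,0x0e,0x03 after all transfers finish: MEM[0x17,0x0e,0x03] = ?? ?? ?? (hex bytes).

  after D0: wrote 5B at 0x13 = 56ed9cabc8
  after D1: wrote 6B at 0x13 = ebaa241cbb41
  after D2: wrote 6B at 0x02 = aa241cbb410d
  after D3: wrote 7B at 0x1b = 4138fd1dc2ebaa
  after D4: wrote 4B at 0x01 = c2ebaab1
  after D5: wrote 4B at 0x12 = 410df1eb
query mem[0x17]=0xbb, mem[0x0e]=0x41, mem[0x03]=0xaa

MEM[0x17,0x0e,0x03] = bb 41 aa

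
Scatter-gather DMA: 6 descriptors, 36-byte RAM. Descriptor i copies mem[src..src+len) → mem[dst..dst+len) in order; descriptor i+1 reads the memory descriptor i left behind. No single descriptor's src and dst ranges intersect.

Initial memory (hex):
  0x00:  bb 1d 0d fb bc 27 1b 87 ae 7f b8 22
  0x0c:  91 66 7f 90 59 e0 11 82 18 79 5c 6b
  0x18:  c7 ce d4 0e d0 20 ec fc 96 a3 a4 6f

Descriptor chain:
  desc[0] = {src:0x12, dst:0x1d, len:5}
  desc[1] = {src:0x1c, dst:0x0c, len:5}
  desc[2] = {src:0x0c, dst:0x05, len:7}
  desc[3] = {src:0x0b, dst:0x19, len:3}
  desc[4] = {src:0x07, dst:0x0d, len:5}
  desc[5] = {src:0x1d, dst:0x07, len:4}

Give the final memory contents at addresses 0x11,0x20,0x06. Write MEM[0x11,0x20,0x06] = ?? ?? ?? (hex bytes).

D0: mem[0x1d..0x21] <- [11 82 18 79 5c]
D1: mem[0x0c..0x10] <- [d0 11 82 18 79]
D2: mem[0x05..0x0b] <- [d0 11 82 18 79 e0 11]
D3: mem[0x19..0x1b] <- [11 d0 11]
D4: mem[0x0d..0x11] <- [82 18 79 e0 11]
D5: mem[0x07..0x0a] <- [11 82 18 79]
query mem[0x11]=0x11, mem[0x20]=0x79, mem[0x06]=0x11

MEM[0x11,0x20,0x06] = 11 79 11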